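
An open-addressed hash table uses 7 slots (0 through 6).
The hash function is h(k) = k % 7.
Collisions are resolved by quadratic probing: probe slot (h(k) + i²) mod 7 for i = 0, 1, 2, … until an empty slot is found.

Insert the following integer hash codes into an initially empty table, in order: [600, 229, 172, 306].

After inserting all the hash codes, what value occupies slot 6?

Insert 600: h=5, slot 5 empty → index 5.
Insert 229: h=5, slot 5 occupied → index 6.
Insert 172: h=4, slot 4 empty → index 4.
Insert 306: h=5, slots 5,6 occupied → index 2.
Table: [—, —, 306, —, 172, 600, 229]

229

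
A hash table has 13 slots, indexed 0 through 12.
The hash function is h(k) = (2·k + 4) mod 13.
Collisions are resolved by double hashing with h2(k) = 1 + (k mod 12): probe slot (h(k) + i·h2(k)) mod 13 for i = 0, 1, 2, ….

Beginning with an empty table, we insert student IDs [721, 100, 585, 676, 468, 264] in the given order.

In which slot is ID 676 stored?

1

721: h=3 → slot 3
100: h=9 → slot 9
585: h=4 → slot 4
676: h=4, h2=5, probe 4,9,1 → slot 1
468: h=4, h2=1, probe 4,5 → slot 5
264: h=12 → slot 12
Table: [-, 676, -, 721, 585, 468, -, -, -, 100, -, -, 264]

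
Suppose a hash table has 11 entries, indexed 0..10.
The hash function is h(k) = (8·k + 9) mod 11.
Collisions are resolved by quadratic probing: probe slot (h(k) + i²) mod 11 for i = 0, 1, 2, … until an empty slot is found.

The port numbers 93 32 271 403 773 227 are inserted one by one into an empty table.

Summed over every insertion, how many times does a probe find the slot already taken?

5

93: h=5 => slot 5
32: h=1 => slot 1
271: h=10 => slot 10
403: h=10, probe 10,0 => slot 0
773: h=0, probe 0,1,4 => slot 4
227: h=10, probe 10,0,3 => slot 3
Table: [403, 32, ., 227, 773, 93, ., ., ., ., 271]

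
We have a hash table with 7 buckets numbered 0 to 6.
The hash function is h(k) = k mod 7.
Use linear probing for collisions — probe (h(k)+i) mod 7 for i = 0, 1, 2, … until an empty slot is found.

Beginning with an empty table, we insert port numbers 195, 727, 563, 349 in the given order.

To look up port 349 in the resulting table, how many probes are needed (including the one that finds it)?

195 hashes to 6; slot 6 is free -> place at 6.
727 hashes to 6; 6 taken -> place at 0.
563 hashes to 3; slot 3 is free -> place at 3.
349 hashes to 6; 6,0 taken -> place at 1.
Table: [727, 349, —, 563, —, —, 195]
Lookup 349: h=6, probe 6,0,1 → found at 1.

3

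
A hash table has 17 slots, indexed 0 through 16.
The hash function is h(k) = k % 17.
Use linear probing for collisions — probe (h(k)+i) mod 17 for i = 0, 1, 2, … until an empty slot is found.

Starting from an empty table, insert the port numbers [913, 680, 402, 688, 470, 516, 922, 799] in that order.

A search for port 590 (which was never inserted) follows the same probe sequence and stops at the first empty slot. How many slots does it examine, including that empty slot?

913: h=12 → slot 12
680: h=0 → slot 0
402: h=11 → slot 11
688: h=8 → slot 8
470: h=11, probe 11,12,13 → slot 13
516: h=6 → slot 6
922: h=4 → slot 4
799: h=0, probe 0,1 → slot 1
Table: [680, 799, —, —, 922, —, 516, —, 688, —, —, 402, 913, 470, —, —, —]
Lookup 590: h=12, probe 12,13,14 → slot 14 empty, not found.

3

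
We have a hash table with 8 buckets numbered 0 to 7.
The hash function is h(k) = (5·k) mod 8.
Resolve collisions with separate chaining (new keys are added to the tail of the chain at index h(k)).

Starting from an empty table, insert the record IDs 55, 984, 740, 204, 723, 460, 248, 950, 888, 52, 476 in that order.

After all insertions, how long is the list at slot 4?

5

Insert 55: h=3, bucket 3 empty -> new chain.
Insert 984: h=0, bucket 0 empty -> new chain.
Insert 740: h=4, bucket 4 empty -> new chain.
Insert 204: h=4, bucket 4 nonempty -> append to chain.
Insert 723: h=7, bucket 7 empty -> new chain.
Insert 460: h=4, bucket 4 nonempty -> append to chain.
Insert 248: h=0, bucket 0 nonempty -> append to chain.
Insert 950: h=6, bucket 6 empty -> new chain.
Insert 888: h=0, bucket 0 nonempty -> append to chain.
Insert 52: h=4, bucket 4 nonempty -> append to chain.
Insert 476: h=4, bucket 4 nonempty -> append to chain.
Final buckets:
0: 984 -> 248 -> 888
1: ∅
2: ∅
3: 55
4: 740 -> 204 -> 460 -> 52 -> 476
5: ∅
6: 950
7: 723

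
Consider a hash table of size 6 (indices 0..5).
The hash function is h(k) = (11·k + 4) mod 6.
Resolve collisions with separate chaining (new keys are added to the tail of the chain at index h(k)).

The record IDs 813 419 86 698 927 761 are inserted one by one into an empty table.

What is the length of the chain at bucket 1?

Insert 813: h=1, bucket 1 empty -> new chain.
Insert 419: h=5, bucket 5 empty -> new chain.
Insert 86: h=2, bucket 2 empty -> new chain.
Insert 698: h=2, bucket 2 nonempty -> append to chain.
Insert 927: h=1, bucket 1 nonempty -> append to chain.
Insert 761: h=5, bucket 5 nonempty -> append to chain.
Final buckets:
0: .
1: 813 -> 927
2: 86 -> 698
3: .
4: .
5: 419 -> 761

2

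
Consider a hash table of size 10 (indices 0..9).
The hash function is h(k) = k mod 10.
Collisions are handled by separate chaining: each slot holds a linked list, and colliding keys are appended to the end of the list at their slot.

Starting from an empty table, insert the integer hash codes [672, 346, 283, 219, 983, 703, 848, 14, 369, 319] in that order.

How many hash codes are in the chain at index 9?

3

Insert 672: h=2, bucket 2 empty → new chain.
Insert 346: h=6, bucket 6 empty → new chain.
Insert 283: h=3, bucket 3 empty → new chain.
Insert 219: h=9, bucket 9 empty → new chain.
Insert 983: h=3, bucket 3 nonempty → append to chain.
Insert 703: h=3, bucket 3 nonempty → append to chain.
Insert 848: h=8, bucket 8 empty → new chain.
Insert 14: h=4, bucket 4 empty → new chain.
Insert 369: h=9, bucket 9 nonempty → append to chain.
Insert 319: h=9, bucket 9 nonempty → append to chain.
Final buckets:
0: ∅
1: ∅
2: 672
3: 283 -> 983 -> 703
4: 14
5: ∅
6: 346
7: ∅
8: 848
9: 219 -> 369 -> 319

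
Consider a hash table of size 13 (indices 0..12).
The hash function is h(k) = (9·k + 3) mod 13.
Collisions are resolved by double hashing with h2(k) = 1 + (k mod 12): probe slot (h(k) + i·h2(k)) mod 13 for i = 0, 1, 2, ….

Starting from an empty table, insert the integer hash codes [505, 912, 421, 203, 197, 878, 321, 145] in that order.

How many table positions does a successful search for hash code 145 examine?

3

Insert 505: h=11, slot 11 empty → index 11.
Insert 912: h=8, slot 8 empty → index 8.
Insert 421: h=9, slot 9 empty → index 9.
Insert 203: h=10, slot 10 empty → index 10.
Insert 197: h=8, h2=6, slot 8 occupied → index 1.
Insert 878: h=1, h2=3, slot 1 occupied → index 4.
Insert 321: h=6, slot 6 empty → index 6.
Insert 145: h=8, h2=2, slots 8,10 occupied → index 12.
Table: [_, 197, _, _, 878, _, 321, _, 912, 421, 203, 505, 145]
Lookup 145: h=8, h2=2, probe 8,10,12 → found at 12.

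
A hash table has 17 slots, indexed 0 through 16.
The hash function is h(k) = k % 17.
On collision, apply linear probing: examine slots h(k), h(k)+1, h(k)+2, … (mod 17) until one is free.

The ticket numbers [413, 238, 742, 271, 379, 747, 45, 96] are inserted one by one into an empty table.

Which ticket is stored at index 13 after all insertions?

96

413 hashes to 5; slot 5 is free => place at 5.
238 hashes to 0; slot 0 is free => place at 0.
742 hashes to 11; slot 11 is free => place at 11.
271 hashes to 16; slot 16 is free => place at 16.
379 hashes to 5; 5 taken => place at 6.
747 hashes to 16; 16,0 taken => place at 1.
45 hashes to 11; 11 taken => place at 12.
96 hashes to 11; 11,12 taken => place at 13.
Table: [238, 747, ., ., ., 413, 379, ., ., ., ., 742, 45, 96, ., ., 271]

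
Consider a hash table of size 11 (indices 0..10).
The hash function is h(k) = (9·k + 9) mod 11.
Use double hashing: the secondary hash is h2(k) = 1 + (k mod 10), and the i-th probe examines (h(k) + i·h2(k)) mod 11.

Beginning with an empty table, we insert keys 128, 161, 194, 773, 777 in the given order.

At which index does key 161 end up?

8

128 hashes to 6; slot 6 is free -> place at 6.
161 hashes to 6, h2=2; 6 taken -> place at 8.
194 hashes to 6, h2=5; 6 taken -> place at 0.
773 hashes to 3; slot 3 is free -> place at 3.
777 hashes to 6, h2=8; 6,3,0,8 taken -> place at 5.
Table: [194, _, _, 773, _, 777, 128, _, 161, _, _]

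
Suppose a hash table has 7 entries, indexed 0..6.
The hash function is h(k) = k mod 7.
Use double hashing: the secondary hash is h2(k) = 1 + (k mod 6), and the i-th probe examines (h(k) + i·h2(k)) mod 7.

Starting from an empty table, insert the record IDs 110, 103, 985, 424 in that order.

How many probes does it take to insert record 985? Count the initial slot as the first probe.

110: h=5 -> slot 5
103: h=5, h2=2, probe 5,0 -> slot 0
985: h=5, h2=2, probe 5,0,2 -> slot 2
424: h=4 -> slot 4
Table: [103, ∅, 985, ∅, 424, 110, ∅]

3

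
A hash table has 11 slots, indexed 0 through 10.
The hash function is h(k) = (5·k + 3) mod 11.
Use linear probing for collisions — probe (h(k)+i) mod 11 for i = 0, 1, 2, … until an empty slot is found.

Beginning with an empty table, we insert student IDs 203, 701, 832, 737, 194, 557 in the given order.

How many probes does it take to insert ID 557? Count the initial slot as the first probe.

4

Insert 203: h=6, slot 6 empty -> index 6.
Insert 701: h=10, slot 10 empty -> index 10.
Insert 832: h=5, slot 5 empty -> index 5.
Insert 737: h=3, slot 3 empty -> index 3.
Insert 194: h=5, slots 5,6 occupied -> index 7.
Insert 557: h=5, slots 5,6,7 occupied -> index 8.
Table: [., ., ., 737, ., 832, 203, 194, 557, ., 701]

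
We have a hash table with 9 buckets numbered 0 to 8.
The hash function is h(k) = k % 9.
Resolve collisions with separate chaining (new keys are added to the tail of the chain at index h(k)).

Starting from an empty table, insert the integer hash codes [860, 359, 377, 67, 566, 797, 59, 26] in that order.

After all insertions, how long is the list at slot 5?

3

Insert 860: h=5, bucket 5 empty -> new chain.
Insert 359: h=8, bucket 8 empty -> new chain.
Insert 377: h=8, bucket 8 nonempty -> append to chain.
Insert 67: h=4, bucket 4 empty -> new chain.
Insert 566: h=8, bucket 8 nonempty -> append to chain.
Insert 797: h=5, bucket 5 nonempty -> append to chain.
Insert 59: h=5, bucket 5 nonempty -> append to chain.
Insert 26: h=8, bucket 8 nonempty -> append to chain.
Final buckets:
0: _
1: _
2: _
3: _
4: 67
5: 860 -> 797 -> 59
6: _
7: _
8: 359 -> 377 -> 566 -> 26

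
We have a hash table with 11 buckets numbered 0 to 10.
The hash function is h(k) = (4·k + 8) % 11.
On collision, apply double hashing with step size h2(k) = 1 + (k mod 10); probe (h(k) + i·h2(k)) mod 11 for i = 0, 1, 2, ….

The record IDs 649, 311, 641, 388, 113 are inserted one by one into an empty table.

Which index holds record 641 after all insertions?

0

649: h=8 => slot 8
311: h=9 => slot 9
641: h=9, h2=2, probe 9,0 => slot 0
388: h=9, h2=9, probe 9,7 => slot 7
113: h=9, h2=4, probe 9,2 => slot 2
Table: [641, ., 113, ., ., ., ., 388, 649, 311, .]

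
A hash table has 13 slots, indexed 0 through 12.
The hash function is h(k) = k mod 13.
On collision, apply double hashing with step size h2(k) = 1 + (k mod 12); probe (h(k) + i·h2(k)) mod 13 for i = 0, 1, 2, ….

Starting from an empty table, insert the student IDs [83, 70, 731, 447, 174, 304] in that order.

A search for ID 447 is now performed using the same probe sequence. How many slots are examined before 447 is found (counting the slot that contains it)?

Insert 83: h=5, slot 5 empty => index 5.
Insert 70: h=5, h2=11, slot 5 occupied => index 3.
Insert 731: h=3, h2=12, slot 3 occupied => index 2.
Insert 447: h=5, h2=4, slot 5 occupied => index 9.
Insert 174: h=5, h2=7, slot 5 occupied => index 12.
Insert 304: h=5, h2=5, slot 5 occupied => index 10.
Table: [., ., 731, 70, ., 83, ., ., ., 447, 304, ., 174]
Lookup 447: h=5, h2=4, probe 5,9 → found at 9.

2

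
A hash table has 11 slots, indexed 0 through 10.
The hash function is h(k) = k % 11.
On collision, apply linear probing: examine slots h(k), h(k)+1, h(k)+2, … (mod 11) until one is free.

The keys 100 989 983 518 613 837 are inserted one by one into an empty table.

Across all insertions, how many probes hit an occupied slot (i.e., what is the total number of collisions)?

Insert 100: h=1, slot 1 empty => index 1.
Insert 989: h=10, slot 10 empty => index 10.
Insert 983: h=4, slot 4 empty => index 4.
Insert 518: h=1, slot 1 occupied => index 2.
Insert 613: h=8, slot 8 empty => index 8.
Insert 837: h=1, slots 1,2 occupied => index 3.
Table: [—, 100, 518, 837, 983, —, —, —, 613, —, 989]

3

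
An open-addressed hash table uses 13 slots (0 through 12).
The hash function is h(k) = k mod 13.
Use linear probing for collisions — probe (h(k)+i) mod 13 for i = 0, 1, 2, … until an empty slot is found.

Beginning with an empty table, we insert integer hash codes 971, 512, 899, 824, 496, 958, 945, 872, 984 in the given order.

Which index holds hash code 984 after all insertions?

971 hashes to 9; slot 9 is free -> place at 9.
512 hashes to 5; slot 5 is free -> place at 5.
899 hashes to 2; slot 2 is free -> place at 2.
824 hashes to 5; 5 taken -> place at 6.
496 hashes to 2; 2 taken -> place at 3.
958 hashes to 9; 9 taken -> place at 10.
945 hashes to 9; 9,10 taken -> place at 11.
872 hashes to 1; slot 1 is free -> place at 1.
984 hashes to 9; 9,10,11 taken -> place at 12.
Table: [-, 872, 899, 496, -, 512, 824, -, -, 971, 958, 945, 984]

12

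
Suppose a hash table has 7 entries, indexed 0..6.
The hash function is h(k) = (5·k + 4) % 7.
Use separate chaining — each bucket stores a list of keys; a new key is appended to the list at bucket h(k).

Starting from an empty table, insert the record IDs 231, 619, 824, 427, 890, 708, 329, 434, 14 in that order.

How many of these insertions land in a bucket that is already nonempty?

231 -> bucket 4
619 -> bucket 5
824 -> bucket 1
427 -> bucket 4 (collision)
890 -> bucket 2
708 -> bucket 2 (collision)
329 -> bucket 4 (collision)
434 -> bucket 4 (collision)
14 -> bucket 4 (collision)
Final buckets:
0: .
1: 824
2: 890 -> 708
3: .
4: 231 -> 427 -> 329 -> 434 -> 14
5: 619
6: .

5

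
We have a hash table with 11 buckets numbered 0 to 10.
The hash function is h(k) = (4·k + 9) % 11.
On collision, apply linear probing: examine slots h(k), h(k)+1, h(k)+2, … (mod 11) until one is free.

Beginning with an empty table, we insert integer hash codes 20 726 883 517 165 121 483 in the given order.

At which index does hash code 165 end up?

2

20: h=1 → slot 1
726: h=9 → slot 9
883: h=10 → slot 10
517: h=9, probe 9,10,0 → slot 0
165: h=9, probe 9,10,0,1,2 → slot 2
121: h=9, probe 9,10,0,1,2,3 → slot 3
483: h=5 → slot 5
Table: [517, 20, 165, 121, ∅, 483, ∅, ∅, ∅, 726, 883]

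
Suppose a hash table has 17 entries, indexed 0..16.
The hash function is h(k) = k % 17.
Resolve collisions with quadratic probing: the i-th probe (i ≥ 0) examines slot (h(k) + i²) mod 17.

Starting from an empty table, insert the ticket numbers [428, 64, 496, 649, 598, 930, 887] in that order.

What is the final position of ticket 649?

428 hashes to 3; slot 3 is free → place at 3.
64 hashes to 13; slot 13 is free → place at 13.
496 hashes to 3; 3 taken → place at 4.
649 hashes to 3; 3,4 taken → place at 7.
598 hashes to 3; 3,4,7 taken → place at 12.
930 hashes to 12; 12,13 taken → place at 16.
887 hashes to 3; 3,4,7,12 taken → place at 2.
Table: [—, —, 887, 428, 496, —, —, 649, —, —, —, —, 598, 64, —, —, 930]

7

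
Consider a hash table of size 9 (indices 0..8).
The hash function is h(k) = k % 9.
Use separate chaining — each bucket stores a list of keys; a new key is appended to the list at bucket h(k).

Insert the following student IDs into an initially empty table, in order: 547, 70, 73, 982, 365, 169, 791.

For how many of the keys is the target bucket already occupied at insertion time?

547 → bucket 7
70 → bucket 7 (collision)
73 → bucket 1
982 → bucket 1 (collision)
365 → bucket 5
169 → bucket 7 (collision)
791 → bucket 8
Final buckets:
0: -
1: 73 -> 982
2: -
3: -
4: -
5: 365
6: -
7: 547 -> 70 -> 169
8: 791

3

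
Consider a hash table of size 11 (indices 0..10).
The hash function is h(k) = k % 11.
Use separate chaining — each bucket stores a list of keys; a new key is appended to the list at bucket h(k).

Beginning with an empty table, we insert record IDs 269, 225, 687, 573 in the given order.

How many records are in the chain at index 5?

269 → bucket 5
225 → bucket 5 (collision)
687 → bucket 5 (collision)
573 → bucket 1
Final buckets:
0: —
1: 573
2: —
3: —
4: —
5: 269 -> 225 -> 687
6: —
7: —
8: —
9: —
10: —

3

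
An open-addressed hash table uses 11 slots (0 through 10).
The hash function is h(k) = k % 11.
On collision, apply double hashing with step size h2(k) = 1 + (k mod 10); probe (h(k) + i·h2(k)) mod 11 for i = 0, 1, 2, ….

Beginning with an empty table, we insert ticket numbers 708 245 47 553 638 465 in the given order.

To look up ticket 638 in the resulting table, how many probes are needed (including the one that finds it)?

Insert 708: h=4, slot 4 empty => index 4.
Insert 245: h=3, slot 3 empty => index 3.
Insert 47: h=3, h2=8, slot 3 occupied => index 0.
Insert 553: h=3, h2=4, slot 3 occupied => index 7.
Insert 638: h=0, h2=9, slot 0 occupied => index 9.
Insert 465: h=3, h2=6, slots 3,9,4 occupied => index 10.
Table: [47, _, _, 245, 708, _, _, 553, _, 638, 465]
Lookup 638: h=0, h2=9, probe 0,9 → found at 9.

2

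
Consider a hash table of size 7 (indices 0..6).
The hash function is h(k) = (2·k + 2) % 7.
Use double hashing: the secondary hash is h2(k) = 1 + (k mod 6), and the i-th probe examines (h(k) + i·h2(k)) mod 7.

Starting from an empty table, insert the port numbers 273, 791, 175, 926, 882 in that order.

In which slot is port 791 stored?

273 hashes to 2; slot 2 is free -> place at 2.
791 hashes to 2, h2=6; 2 taken -> place at 1.
175 hashes to 2, h2=2; 2 taken -> place at 4.
926 hashes to 6; slot 6 is free -> place at 6.
882 hashes to 2, h2=1; 2 taken -> place at 3.
Table: [-, 791, 273, 882, 175, -, 926]

1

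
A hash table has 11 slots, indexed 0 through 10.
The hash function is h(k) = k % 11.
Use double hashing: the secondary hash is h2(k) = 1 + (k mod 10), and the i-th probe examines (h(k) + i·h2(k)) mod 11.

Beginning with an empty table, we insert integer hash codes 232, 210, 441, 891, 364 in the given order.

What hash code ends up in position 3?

441

232 hashes to 1; slot 1 is free -> place at 1.
210 hashes to 1, h2=1; 1 taken -> place at 2.
441 hashes to 1, h2=2; 1 taken -> place at 3.
891 hashes to 0; slot 0 is free -> place at 0.
364 hashes to 1, h2=5; 1 taken -> place at 6.
Table: [891, 232, 210, 441, ∅, ∅, 364, ∅, ∅, ∅, ∅]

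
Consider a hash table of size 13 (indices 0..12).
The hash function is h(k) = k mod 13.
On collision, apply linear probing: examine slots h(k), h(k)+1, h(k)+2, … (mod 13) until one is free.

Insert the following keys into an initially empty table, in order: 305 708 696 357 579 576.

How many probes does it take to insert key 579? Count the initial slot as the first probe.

4

305: h=6 → slot 6
708: h=6, probe 6,7 → slot 7
696: h=7, probe 7,8 → slot 8
357: h=6, probe 6,7,8,9 → slot 9
579: h=7, probe 7,8,9,10 → slot 10
576: h=4 → slot 4
Table: [_, _, _, _, 576, _, 305, 708, 696, 357, 579, _, _]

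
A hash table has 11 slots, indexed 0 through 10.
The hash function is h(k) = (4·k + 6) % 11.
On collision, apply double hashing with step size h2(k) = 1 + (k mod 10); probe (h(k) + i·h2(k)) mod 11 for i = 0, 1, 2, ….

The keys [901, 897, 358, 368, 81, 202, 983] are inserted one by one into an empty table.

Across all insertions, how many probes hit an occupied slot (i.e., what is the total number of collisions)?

5

Insert 901: h=2, slot 2 empty → index 2.
Insert 897: h=8, slot 8 empty → index 8.
Insert 358: h=8, h2=9, slot 8 occupied → index 6.
Insert 368: h=4, slot 4 empty → index 4.
Insert 81: h=0, slot 0 empty → index 0.
Insert 202: h=0, h2=3, slot 0 occupied → index 3.
Insert 983: h=0, h2=4, slots 0,4,8 occupied → index 1.
Table: [81, 983, 901, 202, 368, ., 358, ., 897, ., .]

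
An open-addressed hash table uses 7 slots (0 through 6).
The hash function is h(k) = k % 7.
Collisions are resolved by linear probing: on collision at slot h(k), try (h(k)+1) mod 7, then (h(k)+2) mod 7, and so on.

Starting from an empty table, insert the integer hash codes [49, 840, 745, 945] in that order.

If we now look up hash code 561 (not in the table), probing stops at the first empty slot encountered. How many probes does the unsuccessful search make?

4

Insert 49: h=0, slot 0 empty => index 0.
Insert 840: h=0, slot 0 occupied => index 1.
Insert 745: h=3, slot 3 empty => index 3.
Insert 945: h=0, slots 0,1 occupied => index 2.
Table: [49, 840, 945, 745, ., ., .]
Lookup 561: h=1, probe 1,2,3,4 → slot 4 empty, not found.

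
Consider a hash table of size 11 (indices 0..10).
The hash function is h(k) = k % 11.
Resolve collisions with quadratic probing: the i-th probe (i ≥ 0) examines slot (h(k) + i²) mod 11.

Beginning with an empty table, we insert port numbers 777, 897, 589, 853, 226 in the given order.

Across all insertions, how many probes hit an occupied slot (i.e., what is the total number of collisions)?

777 hashes to 7; slot 7 is free => place at 7.
897 hashes to 6; slot 6 is free => place at 6.
589 hashes to 6; 6,7 taken => place at 10.
853 hashes to 6; 6,7,10 taken => place at 4.
226 hashes to 6; 6,7,10,4 taken => place at 0.
Table: [226, -, -, -, 853, -, 897, 777, -, -, 589]

9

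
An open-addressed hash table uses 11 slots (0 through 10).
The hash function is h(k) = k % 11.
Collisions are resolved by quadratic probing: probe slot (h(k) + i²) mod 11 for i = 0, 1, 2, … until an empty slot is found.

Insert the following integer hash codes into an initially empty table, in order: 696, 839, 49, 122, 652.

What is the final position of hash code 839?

696: h=3 → slot 3
839: h=3, probe 3,4 → slot 4
49: h=5 → slot 5
122: h=1 → slot 1
652: h=3, probe 3,4,7 → slot 7
Table: [∅, 122, ∅, 696, 839, 49, ∅, 652, ∅, ∅, ∅]

4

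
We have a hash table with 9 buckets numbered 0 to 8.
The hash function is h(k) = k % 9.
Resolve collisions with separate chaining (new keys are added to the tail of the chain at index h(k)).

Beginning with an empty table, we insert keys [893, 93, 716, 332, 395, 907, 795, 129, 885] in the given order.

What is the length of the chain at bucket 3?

893 -> bucket 2
93 -> bucket 3
716 -> bucket 5
332 -> bucket 8
395 -> bucket 8 (collision)
907 -> bucket 7
795 -> bucket 3 (collision)
129 -> bucket 3 (collision)
885 -> bucket 3 (collision)
Final buckets:
0: .
1: .
2: 893
3: 93 -> 795 -> 129 -> 885
4: .
5: 716
6: .
7: 907
8: 332 -> 395

4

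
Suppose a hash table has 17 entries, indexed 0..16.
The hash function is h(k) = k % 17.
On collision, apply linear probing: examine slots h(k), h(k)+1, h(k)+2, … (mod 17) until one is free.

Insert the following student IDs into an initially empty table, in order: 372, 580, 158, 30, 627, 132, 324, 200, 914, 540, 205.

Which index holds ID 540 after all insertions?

4

Insert 372: h=15, slot 15 empty -> index 15.
Insert 580: h=2, slot 2 empty -> index 2.
Insert 158: h=5, slot 5 empty -> index 5.
Insert 30: h=13, slot 13 empty -> index 13.
Insert 627: h=15, slot 15 occupied -> index 16.
Insert 132: h=13, slot 13 occupied -> index 14.
Insert 324: h=1, slot 1 empty -> index 1.
Insert 200: h=13, slots 13,14,15,16 occupied -> index 0.
Insert 914: h=13, slots 13,14,15,16,0,1,2 occupied -> index 3.
Insert 540: h=13, slots 13,14,15,16,0,1,2,3 occupied -> index 4.
Insert 205: h=1, slots 1,2,3,4,5 occupied -> index 6.
Table: [200, 324, 580, 914, 540, 158, 205, —, —, —, —, —, —, 30, 132, 372, 627]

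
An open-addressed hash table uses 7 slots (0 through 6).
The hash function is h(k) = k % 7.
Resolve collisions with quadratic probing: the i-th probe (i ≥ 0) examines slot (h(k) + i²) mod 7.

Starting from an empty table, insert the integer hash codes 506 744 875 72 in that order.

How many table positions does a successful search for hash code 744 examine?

506 hashes to 2; slot 2 is free -> place at 2.
744 hashes to 2; 2 taken -> place at 3.
875 hashes to 0; slot 0 is free -> place at 0.
72 hashes to 2; 2,3 taken -> place at 6.
Table: [875, ., 506, 744, ., ., 72]
Lookup 744: h=2, probe 2,3 → found at 3.

2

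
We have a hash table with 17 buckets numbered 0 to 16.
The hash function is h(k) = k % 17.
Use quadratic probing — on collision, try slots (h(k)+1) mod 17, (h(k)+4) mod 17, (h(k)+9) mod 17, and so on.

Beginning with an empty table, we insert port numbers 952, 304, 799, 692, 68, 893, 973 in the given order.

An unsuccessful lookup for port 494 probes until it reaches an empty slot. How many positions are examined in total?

Insert 952: h=0, slot 0 empty → index 0.
Insert 304: h=15, slot 15 empty → index 15.
Insert 799: h=0, slot 0 occupied → index 1.
Insert 692: h=12, slot 12 empty → index 12.
Insert 68: h=0, slots 0,1 occupied → index 4.
Insert 893: h=9, slot 9 empty → index 9.
Insert 973: h=4, slot 4 occupied → index 5.
Table: [952, 799, ∅, ∅, 68, 973, ∅, ∅, ∅, 893, ∅, ∅, 692, ∅, ∅, 304, ∅]
Lookup 494: h=1, probe 1,2 → slot 2 empty, not found.

2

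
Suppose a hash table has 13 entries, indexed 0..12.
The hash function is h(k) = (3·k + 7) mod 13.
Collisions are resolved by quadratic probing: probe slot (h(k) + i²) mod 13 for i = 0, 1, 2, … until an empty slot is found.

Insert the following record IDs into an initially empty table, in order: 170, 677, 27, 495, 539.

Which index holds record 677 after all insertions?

Insert 170: h=10, slot 10 empty → index 10.
Insert 677: h=10, slot 10 occupied → index 11.
Insert 27: h=10, slots 10,11 occupied → index 1.
Insert 495: h=10, slots 10,11,1 occupied → index 6.
Insert 539: h=12, slot 12 empty → index 12.
Table: [—, 27, —, —, —, —, 495, —, —, —, 170, 677, 539]

11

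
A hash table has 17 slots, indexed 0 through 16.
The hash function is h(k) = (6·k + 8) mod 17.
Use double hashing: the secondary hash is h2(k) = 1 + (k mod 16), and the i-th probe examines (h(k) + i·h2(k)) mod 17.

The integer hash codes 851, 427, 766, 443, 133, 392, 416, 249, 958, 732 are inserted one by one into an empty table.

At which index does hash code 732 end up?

851: h=14 => slot 14
427: h=3 => slot 3
766: h=14, h2=15, probe 14,12 => slot 12
443: h=14, h2=12, probe 14,9 => slot 9
133: h=7 => slot 7
392: h=14, h2=9, probe 14,6 => slot 6
416: h=5 => slot 5
249: h=6, h2=10, probe 6,16 => slot 16
958: h=10 => slot 10
732: h=14, h2=13, probe 14,10,6,2 => slot 2
Table: [_, _, 732, 427, _, 416, 392, 133, _, 443, 958, _, 766, _, 851, _, 249]

2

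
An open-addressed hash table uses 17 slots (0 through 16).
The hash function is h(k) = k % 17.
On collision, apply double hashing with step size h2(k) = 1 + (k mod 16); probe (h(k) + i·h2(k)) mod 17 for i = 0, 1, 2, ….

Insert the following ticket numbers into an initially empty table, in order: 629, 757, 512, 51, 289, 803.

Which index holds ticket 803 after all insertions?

8

629: h=0 → slot 0
757: h=9 → slot 9
512: h=2 → slot 2
51: h=0, h2=4, probe 0,4 → slot 4
289: h=0, h2=2, probe 0,2,4,6 → slot 6
803: h=4, h2=4, probe 4,8 → slot 8
Table: [629, ∅, 512, ∅, 51, ∅, 289, ∅, 803, 757, ∅, ∅, ∅, ∅, ∅, ∅, ∅]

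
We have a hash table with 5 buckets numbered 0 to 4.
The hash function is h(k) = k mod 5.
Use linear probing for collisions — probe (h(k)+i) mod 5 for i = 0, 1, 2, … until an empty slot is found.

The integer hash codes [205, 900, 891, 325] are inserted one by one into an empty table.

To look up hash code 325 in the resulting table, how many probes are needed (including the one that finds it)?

4

205: h=0 => slot 0
900: h=0, probe 0,1 => slot 1
891: h=1, probe 1,2 => slot 2
325: h=0, probe 0,1,2,3 => slot 3
Table: [205, 900, 891, 325, —]
Lookup 325: h=0, probe 0,1,2,3 → found at 3.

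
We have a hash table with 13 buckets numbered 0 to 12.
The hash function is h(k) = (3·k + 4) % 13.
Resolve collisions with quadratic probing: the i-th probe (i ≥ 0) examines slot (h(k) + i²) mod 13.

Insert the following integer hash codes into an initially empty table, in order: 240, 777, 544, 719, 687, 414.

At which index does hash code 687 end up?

12

240 hashes to 9; slot 9 is free => place at 9.
777 hashes to 8; slot 8 is free => place at 8.
544 hashes to 11; slot 11 is free => place at 11.
719 hashes to 3; slot 3 is free => place at 3.
687 hashes to 11; 11 taken => place at 12.
414 hashes to 11; 11,12 taken => place at 2.
Table: [-, -, 414, 719, -, -, -, -, 777, 240, -, 544, 687]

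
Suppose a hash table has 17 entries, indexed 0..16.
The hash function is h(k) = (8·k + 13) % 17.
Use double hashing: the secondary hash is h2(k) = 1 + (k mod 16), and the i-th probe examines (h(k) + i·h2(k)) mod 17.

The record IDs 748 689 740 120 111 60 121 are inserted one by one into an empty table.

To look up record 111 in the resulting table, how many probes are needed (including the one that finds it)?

748 hashes to 13; slot 13 is free => place at 13.
689 hashes to 0; slot 0 is free => place at 0.
740 hashes to 0, h2=5; 0 taken => place at 5.
120 hashes to 4; slot 4 is free => place at 4.
111 hashes to 0, h2=16; 0 taken => place at 16.
60 hashes to 0, h2=13; 0,13 taken => place at 9.
121 hashes to 12; slot 12 is free => place at 12.
Table: [689, —, —, —, 120, 740, —, —, —, 60, —, —, 121, 748, —, —, 111]
Lookup 111: h=0, h2=16, probe 0,16 → found at 16.

2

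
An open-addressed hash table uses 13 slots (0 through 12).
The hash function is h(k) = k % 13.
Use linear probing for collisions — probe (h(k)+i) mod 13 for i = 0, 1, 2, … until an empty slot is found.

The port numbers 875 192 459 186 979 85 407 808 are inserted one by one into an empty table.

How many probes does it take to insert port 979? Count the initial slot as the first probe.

875 hashes to 4; slot 4 is free → place at 4.
192 hashes to 10; slot 10 is free → place at 10.
459 hashes to 4; 4 taken → place at 5.
186 hashes to 4; 4,5 taken → place at 6.
979 hashes to 4; 4,5,6 taken → place at 7.
85 hashes to 7; 7 taken → place at 8.
407 hashes to 4; 4,5,6,7,8 taken → place at 9.
808 hashes to 2; slot 2 is free → place at 2.
Table: [—, —, 808, —, 875, 459, 186, 979, 85, 407, 192, —, —]

4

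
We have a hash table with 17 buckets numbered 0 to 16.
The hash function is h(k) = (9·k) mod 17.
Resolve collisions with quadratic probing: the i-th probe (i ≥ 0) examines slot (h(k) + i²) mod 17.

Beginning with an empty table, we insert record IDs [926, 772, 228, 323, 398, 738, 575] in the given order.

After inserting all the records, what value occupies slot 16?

398

Insert 926: h=4, slot 4 empty -> index 4.
Insert 772: h=12, slot 12 empty -> index 12.
Insert 228: h=12, slot 12 occupied -> index 13.
Insert 323: h=0, slot 0 empty -> index 0.
Insert 398: h=12, slots 12,13 occupied -> index 16.
Insert 738: h=12, slots 12,13,16,4 occupied -> index 11.
Insert 575: h=7, slot 7 empty -> index 7.
Table: [323, -, -, -, 926, -, -, 575, -, -, -, 738, 772, 228, -, -, 398]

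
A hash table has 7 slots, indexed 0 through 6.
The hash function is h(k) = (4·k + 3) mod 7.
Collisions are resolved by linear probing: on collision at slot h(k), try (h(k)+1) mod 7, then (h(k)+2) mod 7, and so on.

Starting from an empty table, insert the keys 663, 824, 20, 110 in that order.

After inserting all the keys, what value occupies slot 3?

663 hashes to 2; slot 2 is free → place at 2.
824 hashes to 2; 2 taken → place at 3.
20 hashes to 6; slot 6 is free → place at 6.
110 hashes to 2; 2,3 taken → place at 4.
Table: [_, _, 663, 824, 110, _, 20]

824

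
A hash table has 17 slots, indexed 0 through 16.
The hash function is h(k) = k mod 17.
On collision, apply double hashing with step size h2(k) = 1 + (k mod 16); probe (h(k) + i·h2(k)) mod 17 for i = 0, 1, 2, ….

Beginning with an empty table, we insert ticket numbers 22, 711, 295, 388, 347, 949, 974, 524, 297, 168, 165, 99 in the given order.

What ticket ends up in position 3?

949

Insert 22: h=5, slot 5 empty -> index 5.
Insert 711: h=14, slot 14 empty -> index 14.
Insert 295: h=6, slot 6 empty -> index 6.
Insert 388: h=14, h2=5, slot 14 occupied -> index 2.
Insert 347: h=7, slot 7 empty -> index 7.
Insert 949: h=14, h2=6, slot 14 occupied -> index 3.
Insert 974: h=5, h2=15, slots 5,3 occupied -> index 1.
Insert 524: h=14, h2=13, slot 14 occupied -> index 10.
Insert 297: h=8, slot 8 empty -> index 8.
Insert 168: h=15, slot 15 empty -> index 15.
Insert 165: h=12, slot 12 empty -> index 12.
Insert 99: h=14, h2=4, slots 14,1,5 occupied -> index 9.
Table: [-, 974, 388, 949, -, 22, 295, 347, 297, 99, 524, -, 165, -, 711, 168, -]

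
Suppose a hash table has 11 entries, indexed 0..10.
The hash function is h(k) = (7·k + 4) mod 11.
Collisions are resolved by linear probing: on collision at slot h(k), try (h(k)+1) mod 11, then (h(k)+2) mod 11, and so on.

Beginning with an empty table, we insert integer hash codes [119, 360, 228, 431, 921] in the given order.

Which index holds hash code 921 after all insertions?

119 hashes to 1; slot 1 is free -> place at 1.
360 hashes to 5; slot 5 is free -> place at 5.
228 hashes to 5; 5 taken -> place at 6.
431 hashes to 7; slot 7 is free -> place at 7.
921 hashes to 5; 5,6,7 taken -> place at 8.
Table: [-, 119, -, -, -, 360, 228, 431, 921, -, -]

8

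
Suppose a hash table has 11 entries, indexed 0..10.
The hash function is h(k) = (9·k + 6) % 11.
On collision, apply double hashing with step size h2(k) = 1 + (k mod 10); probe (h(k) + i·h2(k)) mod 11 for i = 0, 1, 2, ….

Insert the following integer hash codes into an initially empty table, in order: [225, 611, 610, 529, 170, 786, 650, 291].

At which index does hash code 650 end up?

225: h=7 -> slot 7
611: h=5 -> slot 5
610: h=7, h2=1, probe 7,8 -> slot 8
529: h=4 -> slot 4
170: h=7, h2=1, probe 7,8,9 -> slot 9
786: h=7, h2=7, probe 7,3 -> slot 3
650: h=4, h2=1, probe 4,5,6 -> slot 6
291: h=7, h2=2, probe 7,9,0 -> slot 0
Table: [291, ., ., 786, 529, 611, 650, 225, 610, 170, .]

6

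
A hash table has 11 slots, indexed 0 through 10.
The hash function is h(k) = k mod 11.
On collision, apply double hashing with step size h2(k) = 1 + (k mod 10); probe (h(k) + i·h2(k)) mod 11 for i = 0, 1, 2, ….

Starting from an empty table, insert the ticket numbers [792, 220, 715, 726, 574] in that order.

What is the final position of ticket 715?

792: h=0 → slot 0
220: h=0, h2=1, probe 0,1 → slot 1
715: h=0, h2=6, probe 0,6 → slot 6
726: h=0, h2=7, probe 0,7 → slot 7
574: h=2 → slot 2
Table: [792, 220, 574, ∅, ∅, ∅, 715, 726, ∅, ∅, ∅]

6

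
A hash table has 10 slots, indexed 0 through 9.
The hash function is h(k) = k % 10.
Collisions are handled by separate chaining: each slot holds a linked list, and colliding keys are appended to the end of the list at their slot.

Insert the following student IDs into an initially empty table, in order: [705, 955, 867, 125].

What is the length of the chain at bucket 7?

705 -> bucket 5
955 -> bucket 5 (collision)
867 -> bucket 7
125 -> bucket 5 (collision)
Final buckets:
0: -
1: -
2: -
3: -
4: -
5: 705 -> 955 -> 125
6: -
7: 867
8: -
9: -

1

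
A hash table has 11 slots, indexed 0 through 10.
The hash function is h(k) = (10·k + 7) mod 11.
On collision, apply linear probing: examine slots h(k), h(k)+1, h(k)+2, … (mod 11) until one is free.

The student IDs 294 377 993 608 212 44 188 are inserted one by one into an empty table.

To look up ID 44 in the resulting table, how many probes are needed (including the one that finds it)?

2

Insert 294: h=10, slot 10 empty -> index 10.
Insert 377: h=4, slot 4 empty -> index 4.
Insert 993: h=4, slot 4 occupied -> index 5.
Insert 608: h=4, slots 4,5 occupied -> index 6.
Insert 212: h=4, slots 4,5,6 occupied -> index 7.
Insert 44: h=7, slot 7 occupied -> index 8.
Insert 188: h=6, slots 6,7,8 occupied -> index 9.
Table: [-, -, -, -, 377, 993, 608, 212, 44, 188, 294]
Lookup 44: h=7, probe 7,8 → found at 8.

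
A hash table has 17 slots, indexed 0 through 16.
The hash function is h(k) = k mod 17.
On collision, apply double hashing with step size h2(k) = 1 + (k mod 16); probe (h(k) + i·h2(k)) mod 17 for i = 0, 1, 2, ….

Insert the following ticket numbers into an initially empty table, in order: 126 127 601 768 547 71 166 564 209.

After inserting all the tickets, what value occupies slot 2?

126 hashes to 7; slot 7 is free => place at 7.
127 hashes to 8; slot 8 is free => place at 8.
601 hashes to 6; slot 6 is free => place at 6.
768 hashes to 3; slot 3 is free => place at 3.
547 hashes to 3, h2=4; 3,7 taken => place at 11.
71 hashes to 3, h2=8; 3,11 taken => place at 2.
166 hashes to 13; slot 13 is free => place at 13.
564 hashes to 3, h2=5; 3,8,13 taken => place at 1.
209 hashes to 5; slot 5 is free => place at 5.
Table: [_, 564, 71, 768, _, 209, 601, 126, 127, _, _, 547, _, 166, _, _, _]

71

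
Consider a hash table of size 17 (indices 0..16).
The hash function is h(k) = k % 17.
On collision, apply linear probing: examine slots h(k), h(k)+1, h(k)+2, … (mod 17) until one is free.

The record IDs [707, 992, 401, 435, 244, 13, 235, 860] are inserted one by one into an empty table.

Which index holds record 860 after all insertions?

Insert 707: h=10, slot 10 empty => index 10.
Insert 992: h=6, slot 6 empty => index 6.
Insert 401: h=10, slot 10 occupied => index 11.
Insert 435: h=10, slots 10,11 occupied => index 12.
Insert 244: h=6, slot 6 occupied => index 7.
Insert 13: h=13, slot 13 empty => index 13.
Insert 235: h=14, slot 14 empty => index 14.
Insert 860: h=10, slots 10,11,12,13,14 occupied => index 15.
Table: [., ., ., ., ., ., 992, 244, ., ., 707, 401, 435, 13, 235, 860, .]

15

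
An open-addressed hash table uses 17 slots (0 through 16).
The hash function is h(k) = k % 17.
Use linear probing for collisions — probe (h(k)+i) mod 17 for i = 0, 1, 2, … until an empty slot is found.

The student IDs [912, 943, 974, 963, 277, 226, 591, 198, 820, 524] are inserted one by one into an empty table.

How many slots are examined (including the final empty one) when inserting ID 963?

Insert 912: h=11, slot 11 empty => index 11.
Insert 943: h=8, slot 8 empty => index 8.
Insert 974: h=5, slot 5 empty => index 5.
Insert 963: h=11, slot 11 occupied => index 12.
Insert 277: h=5, slot 5 occupied => index 6.
Insert 226: h=5, slots 5,6 occupied => index 7.
Insert 591: h=13, slot 13 empty => index 13.
Insert 198: h=11, slots 11,12,13 occupied => index 14.
Insert 820: h=4, slot 4 empty => index 4.
Insert 524: h=14, slot 14 occupied => index 15.
Table: [—, —, —, —, 820, 974, 277, 226, 943, —, —, 912, 963, 591, 198, 524, —]

2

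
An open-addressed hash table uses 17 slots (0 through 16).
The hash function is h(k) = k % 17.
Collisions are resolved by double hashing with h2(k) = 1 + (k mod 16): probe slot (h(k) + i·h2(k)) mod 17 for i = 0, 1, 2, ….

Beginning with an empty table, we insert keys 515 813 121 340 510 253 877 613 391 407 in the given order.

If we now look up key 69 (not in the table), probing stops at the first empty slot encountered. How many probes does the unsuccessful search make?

2

515: h=5 => slot 5
813: h=14 => slot 14
121: h=2 => slot 2
340: h=0 => slot 0
510: h=0, h2=15, probe 0,15 => slot 15
253: h=15, h2=14, probe 15,12 => slot 12
877: h=10 => slot 10
613: h=1 => slot 1
391: h=0, h2=8, probe 0,8 => slot 8
407: h=16 => slot 16
Table: [340, 613, 121, _, _, 515, _, _, 391, _, 877, _, 253, _, 813, 510, 407]
Lookup 69: h=1, h2=6, probe 1,7 → slot 7 empty, not found.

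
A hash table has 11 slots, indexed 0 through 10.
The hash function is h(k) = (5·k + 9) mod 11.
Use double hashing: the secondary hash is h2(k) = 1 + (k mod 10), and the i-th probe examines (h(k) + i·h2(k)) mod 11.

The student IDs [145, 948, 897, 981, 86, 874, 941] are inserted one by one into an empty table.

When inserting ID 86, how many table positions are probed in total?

3

145 hashes to 8; slot 8 is free → place at 8.
948 hashes to 8, h2=9; 8 taken → place at 6.
897 hashes to 6, h2=8; 6 taken → place at 3.
981 hashes to 8, h2=2; 8 taken → place at 10.
86 hashes to 10, h2=7; 10,6 taken → place at 2.
874 hashes to 1; slot 1 is free → place at 1.
941 hashes to 6, h2=2; 6,8,10,1,3 taken → place at 5.
Table: [—, 874, 86, 897, —, 941, 948, —, 145, —, 981]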